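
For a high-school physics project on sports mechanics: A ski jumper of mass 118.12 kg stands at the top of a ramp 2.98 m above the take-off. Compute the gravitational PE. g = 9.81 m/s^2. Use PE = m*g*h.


PE = m * g * h
PE = 118.12 * 9.81 * 2.98
PE = 1158.7572 * 2.98 = 3453.0965 J

3453.0965 J


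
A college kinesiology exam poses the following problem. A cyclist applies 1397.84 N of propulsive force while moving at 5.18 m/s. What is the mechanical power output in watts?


P = F * v
P = 1397.84 * 5.18
P = 7240.8112 W

7240.8112 W


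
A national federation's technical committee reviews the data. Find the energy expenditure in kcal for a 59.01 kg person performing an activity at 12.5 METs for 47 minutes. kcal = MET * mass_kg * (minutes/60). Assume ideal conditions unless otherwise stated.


kcal = MET * mass * time_hr
Convert time: 47 min = 0.7833 hr
kcal = 12.5 * 59.01 * 0.7833
kcal = 577.8062 kcal

577.8062 kcal


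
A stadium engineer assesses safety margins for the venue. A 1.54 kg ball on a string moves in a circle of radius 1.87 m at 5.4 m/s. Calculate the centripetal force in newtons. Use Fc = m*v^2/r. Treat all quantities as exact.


Fc = m * v^2 / r
v^2 = 5.4^2 = 29.16
Fc = 1.54 * 29.16 / 1.87
Fc = 44.9064 / 1.87 = 24.0141 N

24.0141 N


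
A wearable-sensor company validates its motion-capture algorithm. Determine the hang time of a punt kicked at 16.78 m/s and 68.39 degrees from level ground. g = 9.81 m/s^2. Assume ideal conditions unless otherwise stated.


T = 2*v*sin(theta)/g
sin(theta) = sin(68.39 deg) = 0.9297
T = 2*16.78*0.9297 / 9.81
T = 31.2011 / 9.81 = 3.1805 s

3.1805 s


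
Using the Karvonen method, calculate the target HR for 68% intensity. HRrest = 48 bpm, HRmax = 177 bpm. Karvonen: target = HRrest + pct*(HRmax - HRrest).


Target = HRrest + pct*(HRmax - HRrest)
Heart rate reserve = HRmax - HRrest = 177 - 48 = 129 bpm
Fraction = 68% = 0.68
Target = 48 + 0.68 * 129
Target = 48 + 87.72 = 135.72 bpm

135.72 bpm


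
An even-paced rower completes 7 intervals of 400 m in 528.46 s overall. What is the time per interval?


Split time = total_time / n_laps = 528.46 / 7
Split time = 75.4943 s per lap

75.4943 s


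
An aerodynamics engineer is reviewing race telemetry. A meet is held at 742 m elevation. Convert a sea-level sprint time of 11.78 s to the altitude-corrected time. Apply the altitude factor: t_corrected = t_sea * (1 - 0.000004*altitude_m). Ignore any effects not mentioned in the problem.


Correction factor = 1 - 0.000004 * 742 = 0.997032
t_corrected = t_sea * factor = 11.78 * 0.997032
t_corrected = 11.745 s

11.745 s


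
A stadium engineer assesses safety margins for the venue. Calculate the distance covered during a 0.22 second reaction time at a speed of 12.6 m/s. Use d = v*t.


d = v * t
d = 12.6 * 0.22
d = 2.772 m

2.772 m


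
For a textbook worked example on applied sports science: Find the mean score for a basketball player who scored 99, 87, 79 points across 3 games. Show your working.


Average = sum / n
Sum = 265
Average = 265 / 3 = 88.3333

88.3333


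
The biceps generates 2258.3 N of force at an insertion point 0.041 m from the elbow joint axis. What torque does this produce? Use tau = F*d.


tau = F * d
tau = 2258.3 * 0.041
tau = 92.5903 N*m

92.5903 N*m


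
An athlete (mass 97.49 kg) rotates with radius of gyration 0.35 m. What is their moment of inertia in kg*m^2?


I = m * k^2
I = 97.49 * 0.35^2
I = 97.49 * 0.1225 = 11.9425 kg*m^2

11.9425 kg*m^2


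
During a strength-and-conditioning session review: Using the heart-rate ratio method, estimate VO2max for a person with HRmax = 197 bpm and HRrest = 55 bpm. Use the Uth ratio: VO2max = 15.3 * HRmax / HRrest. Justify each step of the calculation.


VO2max = 15.3 * HRmax / HRrest
VO2max = 15.3 * 197 / 55
VO2max = 3014.1 / 55 = 54.8018 mL/kg/min

54.8018 mL/kg/min


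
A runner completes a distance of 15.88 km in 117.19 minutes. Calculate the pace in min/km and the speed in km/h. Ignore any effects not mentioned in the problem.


Pace = time / distance = 117.19 min / 15.88 km = 7.3797 min/km
Speed = distance / time_in_hours = 15.88 / 1.9532 hr
Speed = 8.1304 km/h

7.3797 min/km, 8.1304 km/h


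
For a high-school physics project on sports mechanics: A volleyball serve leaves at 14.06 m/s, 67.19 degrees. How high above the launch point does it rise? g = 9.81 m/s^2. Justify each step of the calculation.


H = (v*sin(theta))^2 / (2*g)
vy = v*sin(theta) = 14.06 * sin(67.19 deg) = 12.9604 m/s
H = vy^2 / (2*g) = 167.9731 / (2*9.81)
H = 167.9731 / 19.62 = 8.5613 m

8.5613 m


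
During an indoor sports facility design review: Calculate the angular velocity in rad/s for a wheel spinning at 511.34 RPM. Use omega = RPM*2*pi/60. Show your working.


omega = RPM * 2 * pi / 60
omega = 511.34 * 2 * 3.14159 / 60
omega = 3212.844 / 60 = 53.5474 rad/s

53.5474 rad/s


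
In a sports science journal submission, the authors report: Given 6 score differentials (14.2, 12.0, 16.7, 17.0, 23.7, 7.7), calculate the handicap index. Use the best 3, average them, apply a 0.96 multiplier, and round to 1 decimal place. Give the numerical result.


All differentials: 14.2, 12.0, 16.7, 17.0, 23.7, 7.7
Sorted: 7.7, 12.0, 14.2, 16.7, 17.0, 23.7
Best 3: 7.7, 12.0, 14.2
Average of best = 33.9 / 3 = 11.3
Raw index = 11.3 * 0.96 = 10.848
Handicap index = round(10.848, 1) = 10.8

10.8


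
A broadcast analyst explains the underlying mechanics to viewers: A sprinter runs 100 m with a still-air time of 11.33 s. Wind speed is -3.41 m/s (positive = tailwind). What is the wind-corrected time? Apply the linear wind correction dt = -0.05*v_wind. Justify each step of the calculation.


dt = -0.05 * v_wind = -0.05 * -3.41 = 0.1705 s
t_corrected = t_still + dt = 11.33 + (0.1705)
t_corrected = 11.5005 s

11.5005 s


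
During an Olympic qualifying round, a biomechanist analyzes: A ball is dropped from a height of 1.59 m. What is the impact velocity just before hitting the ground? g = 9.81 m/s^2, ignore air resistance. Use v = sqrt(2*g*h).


v = sqrt(2 * g * h)
v = sqrt(2 * 9.81 * 1.59)
v = sqrt(31.1958) = 5.5853 m/s

5.5853 m/s


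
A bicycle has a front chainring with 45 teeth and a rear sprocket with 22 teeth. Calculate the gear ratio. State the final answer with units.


GR = front_teeth / rear_teeth
GR = 45 / 22
GR = 2.0455

2.0455


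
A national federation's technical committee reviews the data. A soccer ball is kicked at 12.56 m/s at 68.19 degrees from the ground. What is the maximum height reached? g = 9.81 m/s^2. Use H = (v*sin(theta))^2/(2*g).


H = (v*sin(theta))^2 / (2*g)
vy = v*sin(theta) = 12.56 * sin(68.19 deg) = 11.661 m/s
H = vy^2 / (2*g) = 135.9782 / (2*9.81)
H = 135.9782 / 19.62 = 6.9306 m

6.9306 m


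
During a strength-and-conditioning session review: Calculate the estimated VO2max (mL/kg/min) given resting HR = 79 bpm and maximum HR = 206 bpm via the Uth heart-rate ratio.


VO2max = 15.3 * HRmax / HRrest
VO2max = 15.3 * 206 / 79
VO2max = 3151.8 / 79 = 39.8962 mL/kg/min

39.8962 mL/kg/min


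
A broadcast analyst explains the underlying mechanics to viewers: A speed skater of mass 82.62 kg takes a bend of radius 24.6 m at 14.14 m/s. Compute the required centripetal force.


Fc = m * v^2 / r
v^2 = 14.14^2 = 199.9396
Fc = 82.62 * 199.9396 / 24.6
Fc = 16519.0098 / 24.6 = 671.5045 N

671.5045 N


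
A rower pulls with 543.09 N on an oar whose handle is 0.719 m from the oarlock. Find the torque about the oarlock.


tau = F * d
tau = 543.09 * 0.719
tau = 390.4817 N*m

390.4817 N*m


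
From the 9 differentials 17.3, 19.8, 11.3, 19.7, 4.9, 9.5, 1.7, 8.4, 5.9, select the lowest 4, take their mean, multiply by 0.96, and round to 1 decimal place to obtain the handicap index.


All differentials: 17.3, 19.8, 11.3, 19.7, 4.9, 9.5, 1.7, 8.4, 5.9
Sorted: 1.7, 4.9, 5.9, 8.4, 9.5, 11.3, 17.3, 19.7, 19.8
Best 4: 1.7, 4.9, 5.9, 8.4
Average of best = 20.9 / 4 = 5.225
Raw index = 5.225 * 0.96 = 5.016
Handicap index = round(5.016, 1) = 5.0

5.0


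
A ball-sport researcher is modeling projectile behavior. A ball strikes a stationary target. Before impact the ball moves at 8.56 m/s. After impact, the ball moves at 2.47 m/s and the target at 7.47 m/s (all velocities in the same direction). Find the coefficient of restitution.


e = (v2_after - v1_after) / (v1_before - v2_before)
Numerator = 7.47 - 2.47 = 5
Denominator = 8.56 - 0 = 8.56
e = 5 / 8.56 = 0.5841

0.5841


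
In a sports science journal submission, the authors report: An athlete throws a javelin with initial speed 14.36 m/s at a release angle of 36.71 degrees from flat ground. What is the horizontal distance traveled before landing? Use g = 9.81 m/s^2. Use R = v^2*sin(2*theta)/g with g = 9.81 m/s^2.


R = v^2 * sin(2*theta) / g
Convert angle to radians: theta = 36.71 deg = 0.6407 rad
sin(2*theta) = sin(1.2814) = 0.9584
R = 14.36^2 * 0.9584 / 9.81
R = 206.2096 * 0.9584 / 9.81 = 20.1464 m

20.1464 m


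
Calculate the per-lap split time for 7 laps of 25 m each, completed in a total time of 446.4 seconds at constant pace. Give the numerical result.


Split time = total_time / n_laps = 446.4 / 7
Split time = 63.7714 s per lap

63.7714 s


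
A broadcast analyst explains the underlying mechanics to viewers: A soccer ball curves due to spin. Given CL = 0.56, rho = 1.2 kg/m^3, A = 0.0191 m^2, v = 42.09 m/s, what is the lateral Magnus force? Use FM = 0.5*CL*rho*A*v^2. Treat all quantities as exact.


FM = 0.5 * CL * rho * A * v^2
FM = 0.5 * 0.56 * 1.2 * 0.0191 * 42.09^2
v^2 = 1771.5681
FM = 0.5 * 0.56 * 1.2 * 0.0191 * 1771.5681 = 11.3692 N

11.3692 N


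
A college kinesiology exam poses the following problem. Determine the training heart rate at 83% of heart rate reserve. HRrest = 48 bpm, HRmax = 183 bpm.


Target = HRrest + pct*(HRmax - HRrest)
Heart rate reserve = HRmax - HRrest = 183 - 48 = 135 bpm
Fraction = 83% = 0.83
Target = 48 + 0.83 * 135
Target = 48 + 112.05 = 160.05 bpm

160.05 bpm


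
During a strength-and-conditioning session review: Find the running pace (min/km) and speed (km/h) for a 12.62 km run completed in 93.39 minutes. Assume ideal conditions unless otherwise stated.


Pace = time / distance = 93.39 min / 12.62 km = 7.4002 min/km
Speed = distance / time_in_hours = 12.62 / 1.5565 hr
Speed = 8.1079 km/h

7.4002 min/km, 8.1079 km/h


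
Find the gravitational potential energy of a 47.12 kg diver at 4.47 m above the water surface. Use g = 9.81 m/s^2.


PE = m * g * h
PE = 47.12 * 9.81 * 4.47
PE = 462.2472 * 4.47 = 2066.245 J

2066.245 J


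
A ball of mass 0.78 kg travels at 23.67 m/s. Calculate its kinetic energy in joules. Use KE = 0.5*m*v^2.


KE = 0.5 * m * v^2
KE = 0.5 * 0.78 * 23.67^2
KE = 0.5 * 0.78 * 560.2689 = 218.5049 J

218.5049 J


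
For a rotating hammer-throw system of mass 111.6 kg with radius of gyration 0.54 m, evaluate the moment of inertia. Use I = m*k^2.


I = m * k^2
I = 111.6 * 0.54^2
I = 111.6 * 0.2916 = 32.5426 kg*m^2

32.5426 kg*m^2


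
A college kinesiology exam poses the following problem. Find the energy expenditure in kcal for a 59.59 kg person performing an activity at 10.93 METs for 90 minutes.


kcal = MET * mass * time_hr
Convert time: 90 min = 1.5 hr
kcal = 10.93 * 59.59 * 1.5
kcal = 976.9781 kcal

976.9781 kcal


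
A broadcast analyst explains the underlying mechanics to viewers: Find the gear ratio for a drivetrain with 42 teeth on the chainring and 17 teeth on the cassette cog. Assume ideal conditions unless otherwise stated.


GR = front_teeth / rear_teeth
GR = 42 / 17
GR = 2.4706

2.4706


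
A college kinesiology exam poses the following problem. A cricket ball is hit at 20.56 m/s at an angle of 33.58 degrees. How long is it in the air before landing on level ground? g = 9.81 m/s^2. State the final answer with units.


T = 2*v*sin(theta)/g
sin(theta) = sin(33.58 deg) = 0.5531
T = 2*20.56*0.5531 / 9.81
T = 22.7435 / 9.81 = 2.3184 s

2.3184 s


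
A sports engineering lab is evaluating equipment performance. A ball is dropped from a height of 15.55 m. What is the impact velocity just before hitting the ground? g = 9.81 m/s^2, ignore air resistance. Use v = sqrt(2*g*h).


v = sqrt(2 * g * h)
v = sqrt(2 * 9.81 * 15.55)
v = sqrt(305.091) = 17.4669 m/s

17.4669 m/s


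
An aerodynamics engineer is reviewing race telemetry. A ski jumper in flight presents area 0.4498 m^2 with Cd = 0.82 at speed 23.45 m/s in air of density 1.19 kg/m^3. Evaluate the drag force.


Fd = 0.5 * Cd * rho * A * v^2
Fd = 0.5 * 0.82 * 1.19 * 0.4498 * 23.45^2
v^2 = 549.9025
Fd = 0.5 * 0.82 * 1.19 * 0.4498 * 549.9025 = 120.6802 N

120.6802 N


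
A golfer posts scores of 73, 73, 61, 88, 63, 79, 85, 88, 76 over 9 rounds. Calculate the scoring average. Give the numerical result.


Average = sum / n
Sum = 686
Average = 686 / 9 = 76.2222

76.2222


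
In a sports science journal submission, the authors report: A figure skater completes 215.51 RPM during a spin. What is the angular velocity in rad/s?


omega = RPM * 2 * pi / 60
omega = 215.51 * 2 * 3.14159 / 60
omega = 1354.0893 / 60 = 22.5682 rad/s

22.5682 rad/s


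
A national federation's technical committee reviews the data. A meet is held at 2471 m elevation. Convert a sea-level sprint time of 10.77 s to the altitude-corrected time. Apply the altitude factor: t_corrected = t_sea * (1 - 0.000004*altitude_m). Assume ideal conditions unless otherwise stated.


Correction factor = 1 - 0.000004 * 2471 = 0.990116
t_corrected = t_sea * factor = 10.77 * 0.990116
t_corrected = 10.6635 s

10.6635 s


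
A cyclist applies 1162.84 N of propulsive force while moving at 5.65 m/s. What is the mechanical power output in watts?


P = F * v
P = 1162.84 * 5.65
P = 6570.046 W

6570.046 W


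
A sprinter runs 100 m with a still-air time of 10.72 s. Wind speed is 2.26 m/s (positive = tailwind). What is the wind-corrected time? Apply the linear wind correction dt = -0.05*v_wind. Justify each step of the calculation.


dt = -0.05 * v_wind = -0.05 * 2.26 = -0.113 s
t_corrected = t_still + dt = 10.72 + (-0.113)
t_corrected = 10.607 s

10.607 s


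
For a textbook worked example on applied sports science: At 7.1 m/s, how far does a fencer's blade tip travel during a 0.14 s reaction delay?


d = v * t
d = 7.1 * 0.14
d = 0.994 m

0.994 m


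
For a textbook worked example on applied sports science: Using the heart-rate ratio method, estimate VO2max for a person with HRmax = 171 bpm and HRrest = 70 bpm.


VO2max = 15.3 * HRmax / HRrest
VO2max = 15.3 * 171 / 70
VO2max = 2616.3 / 70 = 37.3757 mL/kg/min

37.3757 mL/kg/min


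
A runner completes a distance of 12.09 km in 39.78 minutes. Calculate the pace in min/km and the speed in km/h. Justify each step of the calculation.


Pace = time / distance = 39.78 min / 12.09 km = 3.2903 min/km
Speed = distance / time_in_hours = 12.09 / 0.663 hr
Speed = 18.2353 km/h

3.2903 min/km, 18.2353 km/h


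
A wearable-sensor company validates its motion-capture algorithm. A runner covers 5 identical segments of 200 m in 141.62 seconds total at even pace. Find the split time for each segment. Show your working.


Split time = total_time / n_laps = 141.62 / 5
Split time = 28.324 s per lap

28.324 s


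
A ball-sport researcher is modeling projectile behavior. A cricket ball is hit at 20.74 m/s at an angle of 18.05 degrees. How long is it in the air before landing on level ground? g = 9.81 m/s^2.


T = 2*v*sin(theta)/g
sin(theta) = sin(18.05 deg) = 0.3098
T = 2*20.74*0.3098 / 9.81
T = 12.8524 / 9.81 = 1.3101 s

1.3101 s


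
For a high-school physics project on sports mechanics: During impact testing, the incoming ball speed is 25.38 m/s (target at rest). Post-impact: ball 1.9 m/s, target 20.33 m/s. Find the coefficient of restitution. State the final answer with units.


e = (v2_after - v1_after) / (v1_before - v2_before)
Numerator = 20.33 - 1.9 = 18.43
Denominator = 25.38 - 0 = 25.38
e = 18.43 / 25.38 = 0.7262

0.7262


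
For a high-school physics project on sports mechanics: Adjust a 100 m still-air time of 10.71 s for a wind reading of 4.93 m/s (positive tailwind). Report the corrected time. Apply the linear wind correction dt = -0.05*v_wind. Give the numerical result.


dt = -0.05 * v_wind = -0.05 * 4.93 = -0.2465 s
t_corrected = t_still + dt = 10.71 + (-0.2465)
t_corrected = 10.4635 s

10.4635 s


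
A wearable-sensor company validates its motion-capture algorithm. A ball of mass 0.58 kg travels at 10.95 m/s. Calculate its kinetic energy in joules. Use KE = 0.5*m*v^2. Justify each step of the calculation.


KE = 0.5 * m * v^2
KE = 0.5 * 0.58 * 10.95^2
KE = 0.5 * 0.58 * 119.9025 = 34.7717 J

34.7717 J


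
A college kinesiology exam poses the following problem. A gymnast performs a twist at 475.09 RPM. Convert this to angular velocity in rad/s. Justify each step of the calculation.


omega = RPM * 2 * pi / 60
omega = 475.09 * 2 * 3.14159 / 60
omega = 2985.0785 / 60 = 49.7513 rad/s

49.7513 rad/s


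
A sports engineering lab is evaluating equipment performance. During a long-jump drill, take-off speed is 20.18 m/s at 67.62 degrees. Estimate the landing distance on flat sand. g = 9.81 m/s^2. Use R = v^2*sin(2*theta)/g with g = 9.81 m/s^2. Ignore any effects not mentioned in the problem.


R = v^2 * sin(2*theta) / g
Convert angle to radians: theta = 67.62 deg = 1.1802 rad
sin(2*theta) = sin(2.3604) = 0.7041
R = 20.18^2 * 0.7041 / 9.81
R = 407.2324 * 0.7041 / 9.81 = 29.2302 m

29.2302 m


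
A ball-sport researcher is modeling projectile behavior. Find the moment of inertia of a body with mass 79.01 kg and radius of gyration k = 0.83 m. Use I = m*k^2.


I = m * k^2
I = 79.01 * 0.83^2
I = 79.01 * 0.6889 = 54.43 kg*m^2

54.43 kg*m^2


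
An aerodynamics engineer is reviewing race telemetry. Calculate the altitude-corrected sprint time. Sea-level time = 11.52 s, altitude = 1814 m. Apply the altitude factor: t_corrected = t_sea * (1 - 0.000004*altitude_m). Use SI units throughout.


Correction factor = 1 - 0.000004 * 1814 = 0.992744
t_corrected = t_sea * factor = 11.52 * 0.992744
t_corrected = 11.4364 s

11.4364 s


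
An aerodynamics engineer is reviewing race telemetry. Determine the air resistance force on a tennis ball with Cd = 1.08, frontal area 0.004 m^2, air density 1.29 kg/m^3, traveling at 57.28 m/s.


Fd = 0.5 * Cd * rho * A * v^2
Fd = 0.5 * 1.08 * 1.29 * 0.004 * 57.28^2
v^2 = 3280.9984
Fd = 0.5 * 1.08 * 1.29 * 0.004 * 3280.9984 = 9.1422 N

9.1422 N


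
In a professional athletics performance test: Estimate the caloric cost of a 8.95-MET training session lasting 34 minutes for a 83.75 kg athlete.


kcal = MET * mass * time_hr
Convert time: 34 min = 0.5667 hr
kcal = 8.95 * 83.75 * 0.5667
kcal = 424.7521 kcal

424.7521 kcal


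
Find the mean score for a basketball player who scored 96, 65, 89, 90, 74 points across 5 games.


Average = sum / n
Sum = 414
Average = 414 / 5 = 82.8

82.8


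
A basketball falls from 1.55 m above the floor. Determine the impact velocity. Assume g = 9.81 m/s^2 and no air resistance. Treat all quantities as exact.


v = sqrt(2 * g * h)
v = sqrt(2 * 9.81 * 1.55)
v = sqrt(30.411) = 5.5146 m/s

5.5146 m/s


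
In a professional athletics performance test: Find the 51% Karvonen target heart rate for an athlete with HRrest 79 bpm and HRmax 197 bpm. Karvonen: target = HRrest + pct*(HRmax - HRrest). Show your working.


Target = HRrest + pct*(HRmax - HRrest)
Heart rate reserve = HRmax - HRrest = 197 - 79 = 118 bpm
Fraction = 51% = 0.51
Target = 79 + 0.51 * 118
Target = 79 + 60.18 = 139.18 bpm

139.18 bpm


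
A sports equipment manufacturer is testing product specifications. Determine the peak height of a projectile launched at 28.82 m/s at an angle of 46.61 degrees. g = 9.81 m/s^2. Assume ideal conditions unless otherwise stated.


H = (v*sin(theta))^2 / (2*g)
vy = v*sin(theta) = 28.82 * sin(46.61 deg) = 20.9433 m/s
H = vy^2 / (2*g) = 438.6234 / (2*9.81)
H = 438.6234 / 19.62 = 22.3559 m

22.3559 m


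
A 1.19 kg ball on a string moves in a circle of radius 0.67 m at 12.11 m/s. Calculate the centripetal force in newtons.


Fc = m * v^2 / r
v^2 = 12.11^2 = 146.6521
Fc = 1.19 * 146.6521 / 0.67
Fc = 174.516 / 0.67 = 260.4716 N

260.4716 N


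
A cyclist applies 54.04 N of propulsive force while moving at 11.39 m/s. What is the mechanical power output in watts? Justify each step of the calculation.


P = F * v
P = 54.04 * 11.39
P = 615.5156 W

615.5156 W


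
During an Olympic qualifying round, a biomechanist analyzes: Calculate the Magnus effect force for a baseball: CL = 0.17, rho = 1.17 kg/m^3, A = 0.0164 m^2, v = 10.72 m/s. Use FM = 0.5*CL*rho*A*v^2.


FM = 0.5 * CL * rho * A * v^2
FM = 0.5 * 0.17 * 1.17 * 0.0164 * 10.72^2
v^2 = 114.9184
FM = 0.5 * 0.17 * 1.17 * 0.0164 * 114.9184 = 0.1874 N

0.1874 N


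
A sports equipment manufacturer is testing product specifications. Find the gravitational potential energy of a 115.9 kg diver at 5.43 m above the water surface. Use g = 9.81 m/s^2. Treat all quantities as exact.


PE = m * g * h
PE = 115.9 * 9.81 * 5.43
PE = 1136.979 * 5.43 = 6173.796 J

6173.796 J


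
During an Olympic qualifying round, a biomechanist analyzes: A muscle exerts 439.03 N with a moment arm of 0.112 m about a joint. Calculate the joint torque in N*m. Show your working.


tau = F * d
tau = 439.03 * 0.112
tau = 49.1714 N*m

49.1714 N*m


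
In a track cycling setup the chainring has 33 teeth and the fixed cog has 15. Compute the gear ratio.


GR = front_teeth / rear_teeth
GR = 33 / 15
GR = 2.2

2.2


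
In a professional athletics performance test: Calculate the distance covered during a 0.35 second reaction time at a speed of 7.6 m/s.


d = v * t
d = 7.6 * 0.35
d = 2.66 m

2.66 m


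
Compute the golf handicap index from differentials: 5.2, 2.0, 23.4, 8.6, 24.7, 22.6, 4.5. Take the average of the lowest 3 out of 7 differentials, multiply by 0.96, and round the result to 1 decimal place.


All differentials: 5.2, 2.0, 23.4, 8.6, 24.7, 22.6, 4.5
Sorted: 2.0, 4.5, 5.2, 8.6, 22.6, 23.4, 24.7
Best 3: 2.0, 4.5, 5.2
Average of best = 11.7 / 3 = 3.9
Raw index = 3.9 * 0.96 = 3.744
Handicap index = round(3.744, 1) = 3.7

3.7


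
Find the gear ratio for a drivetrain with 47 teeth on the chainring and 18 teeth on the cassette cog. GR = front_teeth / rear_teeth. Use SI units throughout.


GR = front_teeth / rear_teeth
GR = 47 / 18
GR = 2.6111

2.6111


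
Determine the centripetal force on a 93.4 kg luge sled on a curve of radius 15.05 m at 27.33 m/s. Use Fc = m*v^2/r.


Fc = m * v^2 / r
v^2 = 27.33^2 = 746.9289
Fc = 93.4 * 746.9289 / 15.05
Fc = 69763.1593 / 15.05 = 4635.4259 N

4635.4259 N


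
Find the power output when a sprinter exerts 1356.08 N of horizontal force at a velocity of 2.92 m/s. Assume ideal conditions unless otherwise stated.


P = F * v
P = 1356.08 * 2.92
P = 3959.7536 W

3959.7536 W


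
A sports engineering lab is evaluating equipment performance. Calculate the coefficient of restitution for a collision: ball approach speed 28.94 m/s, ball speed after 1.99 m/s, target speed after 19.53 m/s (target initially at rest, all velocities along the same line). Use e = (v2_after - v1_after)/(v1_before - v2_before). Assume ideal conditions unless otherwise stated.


e = (v2_after - v1_after) / (v1_before - v2_before)
Numerator = 19.53 - 1.99 = 17.54
Denominator = 28.94 - 0 = 28.94
e = 17.54 / 28.94 = 0.6061

0.6061


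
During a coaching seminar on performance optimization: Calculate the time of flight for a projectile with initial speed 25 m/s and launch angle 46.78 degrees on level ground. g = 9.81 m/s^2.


T = 2*v*sin(theta)/g
sin(theta) = sin(46.78 deg) = 0.7287
T = 2*25*0.7287 / 9.81
T = 36.4365 / 9.81 = 3.7142 s

3.7142 s


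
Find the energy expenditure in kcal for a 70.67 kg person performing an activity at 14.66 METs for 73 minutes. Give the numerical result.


kcal = MET * mass * time_hr
Convert time: 73 min = 1.2167 hr
kcal = 14.66 * 70.67 * 1.2167
kcal = 1260.4937 kcal

1260.4937 kcal


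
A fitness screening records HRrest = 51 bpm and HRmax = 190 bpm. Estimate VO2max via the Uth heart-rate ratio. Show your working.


VO2max = 15.3 * HRmax / HRrest
VO2max = 15.3 * 190 / 51
VO2max = 2907 / 51 = 57 mL/kg/min

57 mL/kg/min


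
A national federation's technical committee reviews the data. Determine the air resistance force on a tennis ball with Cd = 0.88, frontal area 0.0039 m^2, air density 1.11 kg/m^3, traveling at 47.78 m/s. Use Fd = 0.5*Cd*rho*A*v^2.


Fd = 0.5 * Cd * rho * A * v^2
Fd = 0.5 * 0.88 * 1.11 * 0.0039 * 47.78^2
v^2 = 2282.9284
Fd = 0.5 * 0.88 * 1.11 * 0.0039 * 2282.9284 = 4.3484 N

4.3484 N


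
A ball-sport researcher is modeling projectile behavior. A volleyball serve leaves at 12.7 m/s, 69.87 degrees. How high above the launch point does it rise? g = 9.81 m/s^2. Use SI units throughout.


H = (v*sin(theta))^2 / (2*g)
vy = v*sin(theta) = 12.7 * sin(69.87 deg) = 11.9242 m/s
H = vy^2 / (2*g) = 142.1868 / (2*9.81)
H = 142.1868 / 19.62 = 7.247 m

7.247 m


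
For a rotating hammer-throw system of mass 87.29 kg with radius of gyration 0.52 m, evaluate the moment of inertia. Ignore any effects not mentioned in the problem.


I = m * k^2
I = 87.29 * 0.52^2
I = 87.29 * 0.2704 = 23.6032 kg*m^2

23.6032 kg*m^2


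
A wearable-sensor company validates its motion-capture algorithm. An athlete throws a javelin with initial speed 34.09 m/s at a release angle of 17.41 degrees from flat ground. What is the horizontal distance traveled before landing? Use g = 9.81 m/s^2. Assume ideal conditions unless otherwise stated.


R = v^2 * sin(2*theta) / g
Convert angle to radians: theta = 17.41 deg = 0.3039 rad
sin(2*theta) = sin(0.6077) = 0.571
R = 34.09^2 * 0.571 / 9.81
R = 1162.1281 * 0.571 / 9.81 = 67.6427 m

67.6427 m


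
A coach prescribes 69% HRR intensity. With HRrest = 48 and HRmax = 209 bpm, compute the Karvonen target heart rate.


Target = HRrest + pct*(HRmax - HRrest)
Heart rate reserve = HRmax - HRrest = 209 - 48 = 161 bpm
Fraction = 69% = 0.69
Target = 48 + 0.69 * 161
Target = 48 + 111.09 = 159.09 bpm

159.09 bpm


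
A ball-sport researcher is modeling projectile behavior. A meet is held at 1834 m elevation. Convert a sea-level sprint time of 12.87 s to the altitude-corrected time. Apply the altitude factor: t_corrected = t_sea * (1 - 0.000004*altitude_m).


Correction factor = 1 - 0.000004 * 1834 = 0.992664
t_corrected = t_sea * factor = 12.87 * 0.992664
t_corrected = 12.7756 s

12.7756 s


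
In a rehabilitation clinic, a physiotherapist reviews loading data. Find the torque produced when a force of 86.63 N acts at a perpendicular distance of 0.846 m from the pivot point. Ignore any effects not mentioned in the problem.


tau = F * d
tau = 86.63 * 0.846
tau = 73.289 N*m

73.289 N*m


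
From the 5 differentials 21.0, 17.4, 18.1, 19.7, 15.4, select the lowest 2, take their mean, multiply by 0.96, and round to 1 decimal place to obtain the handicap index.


All differentials: 21.0, 17.4, 18.1, 19.7, 15.4
Sorted: 15.4, 17.4, 18.1, 19.7, 21.0
Best 2: 15.4, 17.4
Average of best = 32.8 / 2 = 16.4
Raw index = 16.4 * 0.96 = 15.744
Handicap index = round(15.744, 1) = 15.7

15.7


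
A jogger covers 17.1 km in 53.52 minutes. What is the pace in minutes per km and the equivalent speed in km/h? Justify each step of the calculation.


Pace = time / distance = 53.52 min / 17.1 km = 3.1298 min/km
Speed = distance / time_in_hours = 17.1 / 0.892 hr
Speed = 19.1704 km/h

3.1298 min/km, 19.1704 km/h


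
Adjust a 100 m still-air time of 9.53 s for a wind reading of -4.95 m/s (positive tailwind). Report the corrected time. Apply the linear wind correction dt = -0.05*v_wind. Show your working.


dt = -0.05 * v_wind = -0.05 * -4.95 = 0.2475 s
t_corrected = t_still + dt = 9.53 + (0.2475)
t_corrected = 9.7775 s

9.7775 s


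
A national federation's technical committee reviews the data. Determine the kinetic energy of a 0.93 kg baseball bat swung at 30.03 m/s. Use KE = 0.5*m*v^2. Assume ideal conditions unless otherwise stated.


KE = 0.5 * m * v^2
KE = 0.5 * 0.93 * 30.03^2
KE = 0.5 * 0.93 * 901.8009 = 419.3374 J

419.3374 J


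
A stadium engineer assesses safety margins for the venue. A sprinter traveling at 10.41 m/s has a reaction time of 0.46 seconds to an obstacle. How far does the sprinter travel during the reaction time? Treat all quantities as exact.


d = v * t
d = 10.41 * 0.46
d = 4.7886 m

4.7886 m


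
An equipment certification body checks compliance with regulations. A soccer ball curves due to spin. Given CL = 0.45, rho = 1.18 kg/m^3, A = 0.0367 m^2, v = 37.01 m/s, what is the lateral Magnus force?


FM = 0.5 * CL * rho * A * v^2
FM = 0.5 * 0.45 * 1.18 * 0.0367 * 37.01^2
v^2 = 1369.7401
FM = 0.5 * 0.45 * 1.18 * 0.0367 * 1369.7401 = 13.3465 N

13.3465 N


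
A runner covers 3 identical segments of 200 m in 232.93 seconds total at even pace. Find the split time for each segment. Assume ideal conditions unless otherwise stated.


Split time = total_time / n_laps = 232.93 / 3
Split time = 77.6433 s per lap

77.6433 s


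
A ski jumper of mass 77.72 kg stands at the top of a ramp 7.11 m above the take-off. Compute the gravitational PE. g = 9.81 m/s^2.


PE = m * g * h
PE = 77.72 * 9.81 * 7.11
PE = 762.4332 * 7.11 = 5420.9001 J

5420.9001 J


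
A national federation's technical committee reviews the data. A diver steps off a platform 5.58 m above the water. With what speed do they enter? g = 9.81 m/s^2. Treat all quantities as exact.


v = sqrt(2 * g * h)
v = sqrt(2 * 9.81 * 5.58)
v = sqrt(109.4796) = 10.4632 m/s

10.4632 m/s


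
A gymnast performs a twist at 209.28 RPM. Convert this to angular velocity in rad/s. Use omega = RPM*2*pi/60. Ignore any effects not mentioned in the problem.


omega = RPM * 2 * pi / 60
omega = 209.28 * 2 * 3.14159 / 60
omega = 1314.945 / 60 = 21.9158 rad/s

21.9158 rad/s


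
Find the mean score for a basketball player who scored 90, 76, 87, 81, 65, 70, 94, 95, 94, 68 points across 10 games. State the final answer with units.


Average = sum / n
Sum = 820
Average = 820 / 10 = 82

82


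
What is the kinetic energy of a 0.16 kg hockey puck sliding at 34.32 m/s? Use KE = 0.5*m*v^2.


KE = 0.5 * m * v^2
KE = 0.5 * 0.16 * 34.32^2
KE = 0.5 * 0.16 * 1177.8624 = 94.229 J

94.229 J


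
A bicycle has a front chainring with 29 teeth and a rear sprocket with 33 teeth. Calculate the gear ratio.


GR = front_teeth / rear_teeth
GR = 29 / 33
GR = 0.8788

0.8788


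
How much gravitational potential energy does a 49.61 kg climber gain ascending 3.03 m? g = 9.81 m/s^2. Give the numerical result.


PE = m * g * h
PE = 49.61 * 9.81 * 3.03
PE = 486.6741 * 3.03 = 1474.6225 J

1474.6225 J


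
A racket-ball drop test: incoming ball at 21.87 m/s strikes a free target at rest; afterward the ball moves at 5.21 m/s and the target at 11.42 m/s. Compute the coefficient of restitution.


e = (v2_after - v1_after) / (v1_before - v2_before)
Numerator = 11.42 - 5.21 = 6.21
Denominator = 21.87 - 0 = 21.87
e = 6.21 / 21.87 = 0.284

0.284


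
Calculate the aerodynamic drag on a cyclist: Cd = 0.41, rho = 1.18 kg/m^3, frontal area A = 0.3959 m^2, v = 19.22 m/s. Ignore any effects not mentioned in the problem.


Fd = 0.5 * Cd * rho * A * v^2
Fd = 0.5 * 0.41 * 1.18 * 0.3959 * 19.22^2
v^2 = 369.4084
Fd = 0.5 * 0.41 * 1.18 * 0.3959 * 369.4084 = 35.3776 N

35.3776 N


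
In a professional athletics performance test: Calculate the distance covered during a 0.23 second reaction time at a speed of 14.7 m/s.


d = v * t
d = 14.7 * 0.23
d = 3.381 m

3.381 m


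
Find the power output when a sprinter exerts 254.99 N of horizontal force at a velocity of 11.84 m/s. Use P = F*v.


P = F * v
P = 254.99 * 11.84
P = 3019.0816 W

3019.0816 W


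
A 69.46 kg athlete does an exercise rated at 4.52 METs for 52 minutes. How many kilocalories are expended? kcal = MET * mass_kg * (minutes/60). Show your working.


kcal = MET * mass * time_hr
Convert time: 52 min = 0.8667 hr
kcal = 4.52 * 69.46 * 0.8667
kcal = 272.098 kcal

272.098 kcal


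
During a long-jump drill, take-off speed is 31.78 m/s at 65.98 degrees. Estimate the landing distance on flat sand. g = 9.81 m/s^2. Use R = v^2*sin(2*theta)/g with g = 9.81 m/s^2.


R = v^2 * sin(2*theta) / g
Convert angle to radians: theta = 65.98 deg = 1.1516 rad
sin(2*theta) = sin(2.3031) = 0.7436
R = 31.78^2 * 0.7436 / 9.81
R = 1009.9684 * 0.7436 / 9.81 = 76.557 m

76.557 m


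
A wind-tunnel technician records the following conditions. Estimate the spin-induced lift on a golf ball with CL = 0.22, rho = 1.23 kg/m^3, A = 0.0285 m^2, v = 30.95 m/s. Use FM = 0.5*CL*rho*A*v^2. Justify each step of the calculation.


FM = 0.5 * CL * rho * A * v^2
FM = 0.5 * 0.22 * 1.23 * 0.0285 * 30.95^2
v^2 = 957.9025
FM = 0.5 * 0.22 * 1.23 * 0.0285 * 957.9025 = 3.6937 N

3.6937 N


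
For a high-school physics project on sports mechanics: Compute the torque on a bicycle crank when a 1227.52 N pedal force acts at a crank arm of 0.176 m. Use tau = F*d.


tau = F * d
tau = 1227.52 * 0.176
tau = 216.0435 N*m

216.0435 N*m


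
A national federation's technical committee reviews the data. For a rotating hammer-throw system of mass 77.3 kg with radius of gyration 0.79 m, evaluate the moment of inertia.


I = m * k^2
I = 77.3 * 0.79^2
I = 77.3 * 0.6241 = 48.2429 kg*m^2

48.2429 kg*m^2


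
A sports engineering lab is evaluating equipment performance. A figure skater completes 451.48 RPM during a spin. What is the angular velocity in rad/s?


omega = RPM * 2 * pi / 60
omega = 451.48 * 2 * 3.14159 / 60
omega = 2836.7325 / 60 = 47.2789 rad/s

47.2789 rad/s


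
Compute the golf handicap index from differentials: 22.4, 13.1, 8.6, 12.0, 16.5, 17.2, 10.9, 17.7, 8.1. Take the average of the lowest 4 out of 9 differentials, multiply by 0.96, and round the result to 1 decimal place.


All differentials: 22.4, 13.1, 8.6, 12.0, 16.5, 17.2, 10.9, 17.7, 8.1
Sorted: 8.1, 8.6, 10.9, 12.0, 13.1, 16.5, 17.2, 17.7, 22.4
Best 4: 8.1, 8.6, 10.9, 12.0
Average of best = 39.6 / 4 = 9.9
Raw index = 9.9 * 0.96 = 9.504
Handicap index = round(9.504, 1) = 9.5

9.5


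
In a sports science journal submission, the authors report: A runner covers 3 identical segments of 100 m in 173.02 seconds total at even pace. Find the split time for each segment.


Split time = total_time / n_laps = 173.02 / 3
Split time = 57.6733 s per lap

57.6733 s


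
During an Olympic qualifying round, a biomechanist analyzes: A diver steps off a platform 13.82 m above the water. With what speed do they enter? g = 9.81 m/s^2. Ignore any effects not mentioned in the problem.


v = sqrt(2 * g * h)
v = sqrt(2 * 9.81 * 13.82)
v = sqrt(271.1484) = 16.4666 m/s

16.4666 m/s


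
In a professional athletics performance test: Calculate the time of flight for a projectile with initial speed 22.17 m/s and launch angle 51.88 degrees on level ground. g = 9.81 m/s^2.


T = 2*v*sin(theta)/g
sin(theta) = sin(51.88 deg) = 0.7867
T = 2*22.17*0.7867 / 9.81
T = 34.8831 / 9.81 = 3.5559 s

3.5559 s


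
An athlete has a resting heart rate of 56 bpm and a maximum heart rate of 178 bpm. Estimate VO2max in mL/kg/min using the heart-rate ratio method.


VO2max = 15.3 * HRmax / HRrest
VO2max = 15.3 * 178 / 56
VO2max = 2723.4 / 56 = 48.6321 mL/kg/min

48.6321 mL/kg/min


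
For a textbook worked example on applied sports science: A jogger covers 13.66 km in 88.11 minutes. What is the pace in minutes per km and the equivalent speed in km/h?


Pace = time / distance = 88.11 min / 13.66 km = 6.4502 min/km
Speed = distance / time_in_hours = 13.66 / 1.4685 hr
Speed = 9.302 km/h

6.4502 min/km, 9.302 km/h


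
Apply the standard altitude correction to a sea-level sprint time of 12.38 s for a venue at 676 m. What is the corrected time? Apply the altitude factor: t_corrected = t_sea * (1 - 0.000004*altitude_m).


Correction factor = 1 - 0.000004 * 676 = 0.997296
t_corrected = t_sea * factor = 12.38 * 0.997296
t_corrected = 12.3465 s

12.3465 s


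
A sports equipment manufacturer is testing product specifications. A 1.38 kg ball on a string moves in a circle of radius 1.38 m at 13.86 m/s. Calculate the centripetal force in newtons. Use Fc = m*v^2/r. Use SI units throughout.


Fc = m * v^2 / r
v^2 = 13.86^2 = 192.0996
Fc = 1.38 * 192.0996 / 1.38
Fc = 265.0974 / 1.38 = 192.0996 N

192.0996 N


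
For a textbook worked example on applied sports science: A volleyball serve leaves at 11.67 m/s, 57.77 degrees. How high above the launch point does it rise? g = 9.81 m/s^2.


H = (v*sin(theta))^2 / (2*g)
vy = v*sin(theta) = 11.67 * sin(57.77 deg) = 9.8718 m/s
H = vy^2 / (2*g) = 97.4528 / (2*9.81)
H = 97.4528 / 19.62 = 4.967 m

4.967 m


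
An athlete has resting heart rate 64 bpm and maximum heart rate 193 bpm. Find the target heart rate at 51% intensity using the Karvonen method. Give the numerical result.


Target = HRrest + pct*(HRmax - HRrest)
Heart rate reserve = HRmax - HRrest = 193 - 64 = 129 bpm
Fraction = 51% = 0.51
Target = 64 + 0.51 * 129
Target = 64 + 65.79 = 129.79 bpm

129.79 bpm


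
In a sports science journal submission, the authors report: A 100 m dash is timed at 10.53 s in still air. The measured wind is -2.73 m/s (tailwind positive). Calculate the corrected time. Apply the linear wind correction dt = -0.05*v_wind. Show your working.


dt = -0.05 * v_wind = -0.05 * -2.73 = 0.1365 s
t_corrected = t_still + dt = 10.53 + (0.1365)
t_corrected = 10.6665 s

10.6665 s


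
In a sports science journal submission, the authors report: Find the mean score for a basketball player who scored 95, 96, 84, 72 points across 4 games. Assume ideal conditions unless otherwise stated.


Average = sum / n
Sum = 347
Average = 347 / 4 = 86.75

86.75


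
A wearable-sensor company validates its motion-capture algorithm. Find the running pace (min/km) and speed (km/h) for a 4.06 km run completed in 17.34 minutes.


Pace = time / distance = 17.34 min / 4.06 km = 4.2709 min/km
Speed = distance / time_in_hours = 4.06 / 0.289 hr
Speed = 14.0484 km/h

4.2709 min/km, 14.0484 km/h


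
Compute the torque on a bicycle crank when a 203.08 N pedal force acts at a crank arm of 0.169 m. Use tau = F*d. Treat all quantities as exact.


tau = F * d
tau = 203.08 * 0.169
tau = 34.3205 N*m

34.3205 N*m


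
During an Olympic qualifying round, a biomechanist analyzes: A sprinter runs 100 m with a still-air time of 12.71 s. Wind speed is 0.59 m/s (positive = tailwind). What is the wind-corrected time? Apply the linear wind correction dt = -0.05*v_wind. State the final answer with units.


dt = -0.05 * v_wind = -0.05 * 0.59 = -0.0295 s
t_corrected = t_still + dt = 12.71 + (-0.0295)
t_corrected = 12.6805 s

12.6805 s


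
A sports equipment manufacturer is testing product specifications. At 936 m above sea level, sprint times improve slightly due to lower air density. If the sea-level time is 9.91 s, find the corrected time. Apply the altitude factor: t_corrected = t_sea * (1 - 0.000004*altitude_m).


Correction factor = 1 - 0.000004 * 936 = 0.996256
t_corrected = t_sea * factor = 9.91 * 0.996256
t_corrected = 9.8729 s

9.8729 s


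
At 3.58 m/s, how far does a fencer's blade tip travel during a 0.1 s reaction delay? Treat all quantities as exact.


d = v * t
d = 3.58 * 0.1
d = 0.358 m

0.358 m


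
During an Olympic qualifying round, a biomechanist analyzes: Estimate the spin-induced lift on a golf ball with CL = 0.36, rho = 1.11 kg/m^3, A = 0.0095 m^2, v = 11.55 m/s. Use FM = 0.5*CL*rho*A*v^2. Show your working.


FM = 0.5 * CL * rho * A * v^2
FM = 0.5 * 0.36 * 1.11 * 0.0095 * 11.55^2
v^2 = 133.4025
FM = 0.5 * 0.36 * 1.11 * 0.0095 * 133.4025 = 0.2532 N

0.2532 N


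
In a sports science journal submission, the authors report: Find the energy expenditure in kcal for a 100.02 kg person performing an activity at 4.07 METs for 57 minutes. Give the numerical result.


kcal = MET * mass * time_hr
Convert time: 57 min = 0.95 hr
kcal = 4.07 * 100.02 * 0.95
kcal = 386.7273 kcal

386.7273 kcal
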